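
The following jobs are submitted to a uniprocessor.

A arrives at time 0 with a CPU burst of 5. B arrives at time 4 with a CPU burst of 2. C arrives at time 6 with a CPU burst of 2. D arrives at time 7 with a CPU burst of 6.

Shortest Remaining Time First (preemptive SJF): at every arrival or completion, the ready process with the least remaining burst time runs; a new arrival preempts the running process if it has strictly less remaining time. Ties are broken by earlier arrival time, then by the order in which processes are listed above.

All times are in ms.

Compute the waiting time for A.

Schedule: | A 0-5 | B 5-7 | C 7-9 | D 9-15 |
Completion: A=5  B=7  C=9  D=15
Turnaround (C−A): A=5  B=3  C=3  D=8
Waiting(A) = turnaround − burst = 5 − 5 = 0

0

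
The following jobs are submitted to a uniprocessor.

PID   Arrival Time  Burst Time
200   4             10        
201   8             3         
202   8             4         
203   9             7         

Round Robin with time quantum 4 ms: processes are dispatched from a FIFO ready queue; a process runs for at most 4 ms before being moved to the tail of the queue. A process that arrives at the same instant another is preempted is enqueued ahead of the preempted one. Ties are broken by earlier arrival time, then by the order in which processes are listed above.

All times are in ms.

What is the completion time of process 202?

Gantt: | idle 0-4 | 200 4-8 | 201 8-11 | 202 11-15 | 200 15-19 | 203 19-23 | 200 23-25 | 203 25-28 |
Completion: 200=25  201=11  202=15  203=28
Turnaround (C−A): 200=21  201=3  202=7  203=19

15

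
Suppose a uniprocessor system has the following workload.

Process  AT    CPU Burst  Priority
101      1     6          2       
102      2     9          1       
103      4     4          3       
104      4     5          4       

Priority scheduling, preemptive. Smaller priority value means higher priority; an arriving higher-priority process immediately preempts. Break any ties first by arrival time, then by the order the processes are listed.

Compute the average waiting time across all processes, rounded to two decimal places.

9.25

Gantt: | idle 0-1 | 101 1-2 | 102 2-11 | 101 11-16 | 103 16-20 | 104 20-25 |
Completion: 101=16  102=11  103=20  104=25
Turnaround (C−A): 101=15  102=9  103=16  104=21
Waiting times: 101=9, 102=0, 103=12, 104=16
Average waiting = (9+0+12+16) / 4 = 37/4 = 9.25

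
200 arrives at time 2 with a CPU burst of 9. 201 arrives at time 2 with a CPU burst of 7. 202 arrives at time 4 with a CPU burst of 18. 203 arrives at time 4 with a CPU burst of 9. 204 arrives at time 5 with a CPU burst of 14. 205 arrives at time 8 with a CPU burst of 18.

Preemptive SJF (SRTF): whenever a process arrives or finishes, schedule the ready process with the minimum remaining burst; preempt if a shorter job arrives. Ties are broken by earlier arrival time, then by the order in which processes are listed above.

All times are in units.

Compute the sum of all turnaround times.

Timeline: | idle 0-2 | 201 2-9 | 200 9-18 | 203 18-27 | 204 27-41 | 202 41-59 | 205 59-77 |
Completion: 200=18  201=9  202=59  203=27  204=41  205=77
Turnaround = completion − arrival: 200=16, 201=7, 202=55, 203=23, 204=36, 205=69
Total turnaround = 16 + 7 + 55 + 23 + 36 + 69 = 206

206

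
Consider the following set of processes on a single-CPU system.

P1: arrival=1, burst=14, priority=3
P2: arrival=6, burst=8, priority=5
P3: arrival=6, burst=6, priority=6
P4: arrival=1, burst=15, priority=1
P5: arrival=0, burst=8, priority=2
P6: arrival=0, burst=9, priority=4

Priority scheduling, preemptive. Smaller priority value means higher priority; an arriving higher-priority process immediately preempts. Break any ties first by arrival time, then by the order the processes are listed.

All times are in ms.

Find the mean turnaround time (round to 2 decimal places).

Gantt: | P5 0-1 | P4 1-16 | P5 16-23 | P1 23-37 | P6 37-46 | P2 46-54 | P3 54-60 |
Completion: P1=37  P2=54  P3=60  P4=16  P5=23  P6=46
Turnaround (C−A): P1=36  P2=48  P3=54  P4=15  P5=23  P6=46
Turnaround times: P1=36, P2=48, P3=54, P4=15, P5=23, P6=46
Average turnaround = (36+48+54+15+23+46) / 6 = 222/6 = 37.00

37.00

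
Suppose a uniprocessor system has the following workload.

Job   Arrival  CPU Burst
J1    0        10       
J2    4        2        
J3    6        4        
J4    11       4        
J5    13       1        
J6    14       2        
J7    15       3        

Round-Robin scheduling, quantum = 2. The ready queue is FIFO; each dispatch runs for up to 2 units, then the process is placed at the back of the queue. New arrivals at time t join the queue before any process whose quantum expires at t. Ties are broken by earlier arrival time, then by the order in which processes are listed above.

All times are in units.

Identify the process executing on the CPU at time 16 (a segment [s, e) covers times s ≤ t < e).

J1

Schedule: | J1 0-4 | J2 4-6 | J1 6-8 | J3 8-10 | J1 10-12 | J3 12-14 | J4 14-16 | J1 16-18 | J5 18-19 | J6 19-21 | J7 21-23 | J4 23-25 | J7 25-26 |
Completion: J1=18  J2=6  J3=14  J4=25  J5=19  J6=21  J7=26
Turnaround (C−A): J1=18  J2=2  J3=8  J4=14  J5=6  J6=7  J7=11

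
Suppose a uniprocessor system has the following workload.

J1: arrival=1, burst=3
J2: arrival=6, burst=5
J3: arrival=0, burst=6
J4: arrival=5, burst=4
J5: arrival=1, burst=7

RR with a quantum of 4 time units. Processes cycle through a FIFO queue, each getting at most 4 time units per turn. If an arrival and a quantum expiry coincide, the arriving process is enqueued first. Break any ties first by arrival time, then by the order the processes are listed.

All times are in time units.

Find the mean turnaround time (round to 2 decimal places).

Schedule: | J3 0-4 | J1 4-7 | J5 7-11 | J3 11-13 | J4 13-17 | J2 17-21 | J5 21-24 | J2 24-25 |
Completion: J1=7  J2=25  J3=13  J4=17  J5=24
Turnaround times: J1=6, J2=19, J3=13, J4=12, J5=23
Average turnaround = (6+19+13+12+23) / 5 = 73/5 = 14.60

14.60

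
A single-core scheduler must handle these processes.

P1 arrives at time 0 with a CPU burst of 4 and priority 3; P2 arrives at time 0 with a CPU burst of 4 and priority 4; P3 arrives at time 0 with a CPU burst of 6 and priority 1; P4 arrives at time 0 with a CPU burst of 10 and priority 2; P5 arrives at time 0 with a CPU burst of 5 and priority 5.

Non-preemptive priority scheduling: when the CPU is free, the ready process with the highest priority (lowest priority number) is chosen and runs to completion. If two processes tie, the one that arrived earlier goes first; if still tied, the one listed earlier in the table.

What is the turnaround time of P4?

Timeline: | P3 0-6 | P4 6-16 | P1 16-20 | P2 20-24 | P5 24-29 |
Completion: P1=20  P2=24  P3=6  P4=16  P5=29
Turnaround(P4) = completion − arrival = 16 − 0 = 16

16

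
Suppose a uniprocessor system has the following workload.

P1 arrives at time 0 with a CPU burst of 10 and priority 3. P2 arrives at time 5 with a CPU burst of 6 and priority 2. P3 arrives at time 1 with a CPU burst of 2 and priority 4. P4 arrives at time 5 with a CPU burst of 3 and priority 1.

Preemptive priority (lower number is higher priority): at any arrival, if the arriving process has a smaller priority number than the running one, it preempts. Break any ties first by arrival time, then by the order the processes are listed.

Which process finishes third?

P1

Schedule: | P1 0-5 | P4 5-8 | P2 8-14 | P1 14-19 | P3 19-21 |
Completion: P1=19  P2=14  P3=21  P4=8
Turnaround (C−A): P1=19  P2=9  P3=20  P4=3
Finish order: P4 → P2 → P1 → P3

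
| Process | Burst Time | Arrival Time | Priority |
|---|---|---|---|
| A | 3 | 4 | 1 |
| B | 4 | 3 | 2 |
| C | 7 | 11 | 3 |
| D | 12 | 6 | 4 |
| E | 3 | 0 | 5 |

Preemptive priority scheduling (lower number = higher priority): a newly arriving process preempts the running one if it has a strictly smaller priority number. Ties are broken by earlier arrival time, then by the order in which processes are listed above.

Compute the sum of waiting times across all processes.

Timeline: | E 0-3 | B 3-4 | A 4-7 | B 7-10 | D 10-11 | C 11-18 | D 18-29 |
Completion: A=7  B=10  C=18  D=29  E=3
Turnaround (C−A): A=3  B=7  C=7  D=23  E=3
Waiting = turnaround − burst: A=0, B=3, C=0, D=11, E=0
Total waiting = 0 + 3 + 0 + 11 + 0 = 14

14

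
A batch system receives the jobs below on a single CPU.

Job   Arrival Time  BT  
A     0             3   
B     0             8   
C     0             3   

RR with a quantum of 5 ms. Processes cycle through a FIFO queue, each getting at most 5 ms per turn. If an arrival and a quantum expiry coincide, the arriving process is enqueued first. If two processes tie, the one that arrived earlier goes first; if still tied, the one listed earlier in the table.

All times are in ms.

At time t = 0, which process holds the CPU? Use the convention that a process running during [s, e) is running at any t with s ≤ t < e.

Timeline: | A 0-3 | B 3-8 | C 8-11 | B 11-14 |
Completion: A=3  B=14  C=11
Turnaround (C−A): A=3  B=14  C=11

A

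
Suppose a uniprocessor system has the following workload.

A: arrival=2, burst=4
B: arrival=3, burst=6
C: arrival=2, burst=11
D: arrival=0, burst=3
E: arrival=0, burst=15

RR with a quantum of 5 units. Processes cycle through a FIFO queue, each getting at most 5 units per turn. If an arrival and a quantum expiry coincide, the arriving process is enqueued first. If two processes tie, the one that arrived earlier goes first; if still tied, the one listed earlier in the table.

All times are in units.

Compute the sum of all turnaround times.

118

Timeline: | D 0-3 | E 3-8 | A 8-12 | C 12-17 | B 17-22 | E 22-27 | C 27-32 | B 32-33 | E 33-38 | C 38-39 |
Completion: A=12  B=33  C=39  D=3  E=38
Turnaround (C−A): A=10  B=30  C=37  D=3  E=38
Turnaround = completion − arrival: A=10, B=30, C=37, D=3, E=38
Total turnaround = 10 + 30 + 37 + 3 + 38 = 118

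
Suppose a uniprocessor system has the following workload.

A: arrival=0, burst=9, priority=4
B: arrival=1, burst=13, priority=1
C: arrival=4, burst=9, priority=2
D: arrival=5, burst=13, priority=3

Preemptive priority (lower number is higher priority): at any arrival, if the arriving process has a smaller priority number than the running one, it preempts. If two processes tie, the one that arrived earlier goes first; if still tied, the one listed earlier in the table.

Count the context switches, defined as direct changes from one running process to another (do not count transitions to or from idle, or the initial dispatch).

4

Schedule: | A 0-1 | B 1-14 | C 14-23 | D 23-36 | A 36-44 |
Completion: A=44  B=14  C=23  D=36
Turnaround (C−A): A=44  B=13  C=19  D=31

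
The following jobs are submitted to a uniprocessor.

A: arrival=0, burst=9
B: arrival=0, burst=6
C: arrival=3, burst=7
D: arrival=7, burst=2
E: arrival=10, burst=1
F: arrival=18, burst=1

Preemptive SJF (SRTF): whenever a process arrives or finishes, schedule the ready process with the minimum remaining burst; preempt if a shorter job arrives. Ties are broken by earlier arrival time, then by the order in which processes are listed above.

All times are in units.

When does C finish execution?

Gantt: | B 0-6 | C 6-7 | D 7-9 | C 9-10 | E 10-11 | C 11-16 | A 16-18 | F 18-19 | A 19-26 |
Completion: A=26  B=6  C=16  D=9  E=11  F=19

16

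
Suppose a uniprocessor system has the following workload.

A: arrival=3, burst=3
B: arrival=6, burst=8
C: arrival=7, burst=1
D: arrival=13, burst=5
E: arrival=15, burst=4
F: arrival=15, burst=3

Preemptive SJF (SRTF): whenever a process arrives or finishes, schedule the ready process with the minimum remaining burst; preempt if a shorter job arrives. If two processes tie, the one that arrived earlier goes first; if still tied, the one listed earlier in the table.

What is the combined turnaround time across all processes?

Timeline: | idle 0-3 | A 3-6 | B 6-7 | C 7-8 | B 8-15 | F 15-18 | E 18-22 | D 22-27 |
Completion: A=6  B=15  C=8  D=27  E=22  F=18
Turnaround = completion − arrival: A=3, B=9, C=1, D=14, E=7, F=3
Total turnaround = 3 + 9 + 1 + 14 + 7 + 3 = 37

37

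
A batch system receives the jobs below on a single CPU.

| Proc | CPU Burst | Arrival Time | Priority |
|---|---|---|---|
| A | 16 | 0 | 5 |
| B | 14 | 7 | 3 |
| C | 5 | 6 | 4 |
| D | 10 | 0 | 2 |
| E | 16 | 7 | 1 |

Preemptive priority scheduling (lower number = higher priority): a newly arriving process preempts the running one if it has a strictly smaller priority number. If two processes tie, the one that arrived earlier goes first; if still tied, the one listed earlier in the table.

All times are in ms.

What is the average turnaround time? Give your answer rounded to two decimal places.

35.00

Gantt: | D 0-7 | E 7-23 | D 23-26 | B 26-40 | C 40-45 | A 45-61 |
Completion: A=61  B=40  C=45  D=26  E=23
Turnaround (C−A): A=61  B=33  C=39  D=26  E=16
Turnaround times: A=61, B=33, C=39, D=26, E=16
Average turnaround = (61+33+39+26+16) / 5 = 175/5 = 35.00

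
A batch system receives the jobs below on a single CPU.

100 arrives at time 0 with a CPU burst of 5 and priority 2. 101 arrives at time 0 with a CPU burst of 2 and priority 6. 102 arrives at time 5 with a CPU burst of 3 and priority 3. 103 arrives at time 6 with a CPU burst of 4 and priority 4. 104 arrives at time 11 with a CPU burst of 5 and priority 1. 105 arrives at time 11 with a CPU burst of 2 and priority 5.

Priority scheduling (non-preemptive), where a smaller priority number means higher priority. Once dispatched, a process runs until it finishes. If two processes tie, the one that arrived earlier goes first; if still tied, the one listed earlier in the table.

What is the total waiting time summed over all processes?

Timeline: | 100 0-5 | 102 5-8 | 103 8-12 | 104 12-17 | 105 17-19 | 101 19-21 |
Completion: 100=5  101=21  102=8  103=12  104=17  105=19
Waiting = turnaround − burst: 100=0, 101=19, 102=0, 103=2, 104=1, 105=6
Total waiting = 0 + 19 + 0 + 2 + 1 + 6 = 28

28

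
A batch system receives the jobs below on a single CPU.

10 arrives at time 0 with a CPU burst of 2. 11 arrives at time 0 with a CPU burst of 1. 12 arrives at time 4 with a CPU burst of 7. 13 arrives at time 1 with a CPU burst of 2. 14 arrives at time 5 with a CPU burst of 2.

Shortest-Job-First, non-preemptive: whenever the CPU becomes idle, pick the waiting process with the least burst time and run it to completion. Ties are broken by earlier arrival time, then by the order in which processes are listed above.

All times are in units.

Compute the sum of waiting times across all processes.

Timeline: | 11 0-1 | 10 1-3 | 13 3-5 | 14 5-7 | 12 7-14 |
Completion: 10=3  11=1  12=14  13=5  14=7
Turnaround (C−A): 10=3  11=1  12=10  13=4  14=2
Waiting = turnaround − burst: 10=1, 11=0, 12=3, 13=2, 14=0
Total waiting = 1 + 0 + 3 + 2 + 0 = 6

6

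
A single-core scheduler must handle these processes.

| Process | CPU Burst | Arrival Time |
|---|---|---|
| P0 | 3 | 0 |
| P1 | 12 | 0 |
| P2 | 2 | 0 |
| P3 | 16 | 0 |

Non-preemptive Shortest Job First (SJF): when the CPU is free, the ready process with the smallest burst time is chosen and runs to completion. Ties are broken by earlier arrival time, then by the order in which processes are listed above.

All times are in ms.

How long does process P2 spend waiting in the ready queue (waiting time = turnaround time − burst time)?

Gantt: | P2 0-2 | P0 2-5 | P1 5-17 | P3 17-33 |
Completion: P0=5  P1=17  P2=2  P3=33
Waiting(P2) = turnaround − burst = 2 − 2 = 0

0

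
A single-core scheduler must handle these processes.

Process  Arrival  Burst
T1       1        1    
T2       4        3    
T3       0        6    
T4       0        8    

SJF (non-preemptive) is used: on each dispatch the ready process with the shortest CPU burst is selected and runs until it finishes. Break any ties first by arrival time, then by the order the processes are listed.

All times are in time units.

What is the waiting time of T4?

10

Timeline: | T3 0-6 | T1 6-7 | T2 7-10 | T4 10-18 |
Completion: T1=7  T2=10  T3=6  T4=18
Turnaround (C−A): T1=6  T2=6  T3=6  T4=18
Waiting(T4) = turnaround − burst = 18 − 8 = 10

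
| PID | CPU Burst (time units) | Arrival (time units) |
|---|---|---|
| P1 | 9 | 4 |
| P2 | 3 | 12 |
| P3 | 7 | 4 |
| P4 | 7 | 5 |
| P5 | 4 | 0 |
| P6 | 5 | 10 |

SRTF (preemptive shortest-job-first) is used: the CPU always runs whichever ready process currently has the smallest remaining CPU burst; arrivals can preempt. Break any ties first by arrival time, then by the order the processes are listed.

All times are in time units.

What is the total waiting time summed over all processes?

40

Schedule: | P5 0-4 | P3 4-11 | P6 11-12 | P2 12-15 | P6 15-19 | P4 19-26 | P1 26-35 |
Completion: P1=35  P2=15  P3=11  P4=26  P5=4  P6=19
Turnaround (C−A): P1=31  P2=3  P3=7  P4=21  P5=4  P6=9
Waiting = turnaround − burst: P1=22, P2=0, P3=0, P4=14, P5=0, P6=4
Total waiting = 22 + 0 + 0 + 14 + 0 + 4 = 40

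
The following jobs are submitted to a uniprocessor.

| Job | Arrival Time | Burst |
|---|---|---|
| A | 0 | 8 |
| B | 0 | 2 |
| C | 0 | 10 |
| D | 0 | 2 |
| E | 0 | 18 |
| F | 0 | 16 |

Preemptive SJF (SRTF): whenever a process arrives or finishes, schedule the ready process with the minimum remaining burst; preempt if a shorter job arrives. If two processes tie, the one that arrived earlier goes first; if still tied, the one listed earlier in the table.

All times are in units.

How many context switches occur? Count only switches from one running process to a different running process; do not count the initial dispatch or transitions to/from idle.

5

Timeline: | B 0-2 | D 2-4 | A 4-12 | C 12-22 | F 22-38 | E 38-56 |
Completion: A=12  B=2  C=22  D=4  E=56  F=38
Turnaround (C−A): A=12  B=2  C=22  D=4  E=56  F=38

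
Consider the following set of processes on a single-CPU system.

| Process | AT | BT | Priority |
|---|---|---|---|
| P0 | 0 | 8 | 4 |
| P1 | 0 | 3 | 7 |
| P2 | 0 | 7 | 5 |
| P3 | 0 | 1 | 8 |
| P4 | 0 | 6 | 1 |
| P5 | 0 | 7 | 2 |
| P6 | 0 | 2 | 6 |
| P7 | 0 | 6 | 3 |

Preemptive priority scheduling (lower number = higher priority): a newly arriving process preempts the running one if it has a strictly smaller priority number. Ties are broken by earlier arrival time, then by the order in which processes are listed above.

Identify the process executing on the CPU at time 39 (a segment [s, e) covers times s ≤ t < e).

P3

Timeline: | P4 0-6 | P5 6-13 | P7 13-19 | P0 19-27 | P2 27-34 | P6 34-36 | P1 36-39 | P3 39-40 |
Completion: P0=27  P1=39  P2=34  P3=40  P4=6  P5=13  P6=36  P7=19
Turnaround (C−A): P0=27  P1=39  P2=34  P3=40  P4=6  P5=13  P6=36  P7=19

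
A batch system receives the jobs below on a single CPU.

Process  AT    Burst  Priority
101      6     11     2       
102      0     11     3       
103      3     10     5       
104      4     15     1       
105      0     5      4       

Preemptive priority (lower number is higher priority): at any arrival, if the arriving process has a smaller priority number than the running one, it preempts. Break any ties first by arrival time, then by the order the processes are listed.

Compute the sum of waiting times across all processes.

Timeline: | 102 0-4 | 104 4-19 | 101 19-30 | 102 30-37 | 105 37-42 | 103 42-52 |
Completion: 101=30  102=37  103=52  104=19  105=42
Turnaround (C−A): 101=24  102=37  103=49  104=15  105=42
Waiting = turnaround − burst: 101=13, 102=26, 103=39, 104=0, 105=37
Total waiting = 13 + 26 + 39 + 0 + 37 = 115

115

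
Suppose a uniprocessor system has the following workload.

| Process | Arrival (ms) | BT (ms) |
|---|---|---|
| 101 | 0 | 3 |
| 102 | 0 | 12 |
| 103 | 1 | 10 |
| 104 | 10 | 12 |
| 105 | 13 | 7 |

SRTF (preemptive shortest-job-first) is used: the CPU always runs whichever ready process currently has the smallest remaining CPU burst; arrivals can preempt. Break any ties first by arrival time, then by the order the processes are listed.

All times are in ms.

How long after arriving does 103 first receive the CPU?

2

Timeline: | 101 0-3 | 103 3-13 | 105 13-20 | 102 20-32 | 104 32-44 |
Completion: 101=3  102=32  103=13  104=44  105=20
Turnaround (C−A): 101=3  102=32  103=12  104=34  105=7
Response(103) = first start − arrival = 3 − 1 = 2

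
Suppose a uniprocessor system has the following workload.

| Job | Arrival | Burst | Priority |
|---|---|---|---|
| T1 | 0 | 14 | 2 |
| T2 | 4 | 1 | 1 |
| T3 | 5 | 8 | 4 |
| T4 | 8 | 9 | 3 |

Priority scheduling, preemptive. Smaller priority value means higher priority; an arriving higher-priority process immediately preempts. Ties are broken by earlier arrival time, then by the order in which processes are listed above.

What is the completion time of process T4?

24

Gantt: | T1 0-4 | T2 4-5 | T1 5-15 | T4 15-24 | T3 24-32 |
Completion: T1=15  T2=5  T3=32  T4=24
Turnaround (C−A): T1=15  T2=1  T3=27  T4=16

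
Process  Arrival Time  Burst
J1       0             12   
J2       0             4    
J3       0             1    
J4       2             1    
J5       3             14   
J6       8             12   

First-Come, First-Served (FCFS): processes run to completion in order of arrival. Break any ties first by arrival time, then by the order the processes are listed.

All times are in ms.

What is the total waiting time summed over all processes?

82

Timeline: | J1 0-12 | J2 12-16 | J3 16-17 | J4 17-18 | J5 18-32 | J6 32-44 |
Completion: J1=12  J2=16  J3=17  J4=18  J5=32  J6=44
Turnaround (C−A): J1=12  J2=16  J3=17  J4=16  J5=29  J6=36
Waiting = turnaround − burst: J1=0, J2=12, J3=16, J4=15, J5=15, J6=24
Total waiting = 0 + 12 + 16 + 15 + 15 + 24 = 82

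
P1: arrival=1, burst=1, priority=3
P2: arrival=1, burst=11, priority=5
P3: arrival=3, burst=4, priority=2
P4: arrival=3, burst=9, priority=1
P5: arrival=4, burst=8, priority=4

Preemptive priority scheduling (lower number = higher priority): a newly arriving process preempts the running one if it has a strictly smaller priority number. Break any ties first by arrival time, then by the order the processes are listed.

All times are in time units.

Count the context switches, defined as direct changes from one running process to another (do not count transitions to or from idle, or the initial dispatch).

5

Gantt: | idle 0-1 | P1 1-2 | P2 2-3 | P4 3-12 | P3 12-16 | P5 16-24 | P2 24-34 |
Completion: P1=2  P2=34  P3=16  P4=12  P5=24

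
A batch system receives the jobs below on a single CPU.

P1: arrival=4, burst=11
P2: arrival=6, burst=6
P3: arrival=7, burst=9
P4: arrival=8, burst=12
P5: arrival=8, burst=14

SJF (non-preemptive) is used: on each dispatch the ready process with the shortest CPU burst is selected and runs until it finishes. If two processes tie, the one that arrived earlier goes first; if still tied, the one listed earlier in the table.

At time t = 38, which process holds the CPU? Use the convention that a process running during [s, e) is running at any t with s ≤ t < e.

Gantt: | idle 0-4 | P1 4-15 | P2 15-21 | P3 21-30 | P4 30-42 | P5 42-56 |
Completion: P1=15  P2=21  P3=30  P4=42  P5=56
Turnaround (C−A): P1=11  P2=15  P3=23  P4=34  P5=48

P4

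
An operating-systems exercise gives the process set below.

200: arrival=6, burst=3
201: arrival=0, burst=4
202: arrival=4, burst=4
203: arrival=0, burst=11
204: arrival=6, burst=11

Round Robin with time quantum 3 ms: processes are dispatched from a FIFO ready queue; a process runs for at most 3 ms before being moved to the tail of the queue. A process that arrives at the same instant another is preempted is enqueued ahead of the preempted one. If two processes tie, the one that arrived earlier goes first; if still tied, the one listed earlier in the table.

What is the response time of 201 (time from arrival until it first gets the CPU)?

0

Timeline: | 201 0-3 | 203 3-6 | 201 6-7 | 202 7-10 | 200 10-13 | 204 13-16 | 203 16-19 | 202 19-20 | 204 20-23 | 203 23-26 | 204 26-29 | 203 29-31 | 204 31-33 |
Completion: 200=13  201=7  202=20  203=31  204=33
Turnaround (C−A): 200=7  201=7  202=16  203=31  204=27
Response(201) = first start − arrival = 0 − 0 = 0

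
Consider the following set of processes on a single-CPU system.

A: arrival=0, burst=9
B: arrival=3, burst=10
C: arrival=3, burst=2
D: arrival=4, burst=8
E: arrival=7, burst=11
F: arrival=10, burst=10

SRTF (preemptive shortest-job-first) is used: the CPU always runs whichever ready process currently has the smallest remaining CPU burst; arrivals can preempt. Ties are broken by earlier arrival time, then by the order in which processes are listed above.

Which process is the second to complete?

A

Gantt: | A 0-3 | C 3-5 | A 5-11 | D 11-19 | B 19-29 | F 29-39 | E 39-50 |
Completion: A=11  B=29  C=5  D=19  E=50  F=39
Finish order: C → A → D → B → F → E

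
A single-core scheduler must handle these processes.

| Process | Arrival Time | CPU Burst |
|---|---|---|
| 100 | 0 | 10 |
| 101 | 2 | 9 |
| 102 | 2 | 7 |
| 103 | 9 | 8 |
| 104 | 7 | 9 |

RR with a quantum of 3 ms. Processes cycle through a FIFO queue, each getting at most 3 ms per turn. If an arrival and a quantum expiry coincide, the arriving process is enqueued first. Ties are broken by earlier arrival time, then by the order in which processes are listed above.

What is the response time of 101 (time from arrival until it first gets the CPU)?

Gantt: | 100 0-3 | 101 3-6 | 102 6-9 | 100 9-12 | 101 12-15 | 104 15-18 | 103 18-21 | 102 21-24 | 100 24-27 | 101 27-30 | 104 30-33 | 103 33-36 | 102 36-37 | 100 37-38 | 104 38-41 | 103 41-43 |
Completion: 100=38  101=30  102=37  103=43  104=41
Response(101) = first start − arrival = 3 − 2 = 1

1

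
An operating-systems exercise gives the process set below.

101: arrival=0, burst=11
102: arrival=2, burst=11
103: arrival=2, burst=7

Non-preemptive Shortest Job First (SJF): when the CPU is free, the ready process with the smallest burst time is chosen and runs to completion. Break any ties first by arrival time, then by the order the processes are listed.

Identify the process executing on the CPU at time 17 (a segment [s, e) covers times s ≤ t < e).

Timeline: | 101 0-11 | 103 11-18 | 102 18-29 |
Completion: 101=11  102=29  103=18
Turnaround (C−A): 101=11  102=27  103=16

103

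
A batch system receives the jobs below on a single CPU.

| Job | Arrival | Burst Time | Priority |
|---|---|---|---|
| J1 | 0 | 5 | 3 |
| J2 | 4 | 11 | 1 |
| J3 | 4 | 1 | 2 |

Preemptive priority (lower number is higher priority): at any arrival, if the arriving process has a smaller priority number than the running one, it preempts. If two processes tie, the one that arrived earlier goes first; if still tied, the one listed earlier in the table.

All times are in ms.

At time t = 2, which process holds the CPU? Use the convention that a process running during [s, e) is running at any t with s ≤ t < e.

J1

Gantt: | J1 0-4 | J2 4-15 | J3 15-16 | J1 16-17 |
Completion: J1=17  J2=15  J3=16
Turnaround (C−A): J1=17  J2=11  J3=12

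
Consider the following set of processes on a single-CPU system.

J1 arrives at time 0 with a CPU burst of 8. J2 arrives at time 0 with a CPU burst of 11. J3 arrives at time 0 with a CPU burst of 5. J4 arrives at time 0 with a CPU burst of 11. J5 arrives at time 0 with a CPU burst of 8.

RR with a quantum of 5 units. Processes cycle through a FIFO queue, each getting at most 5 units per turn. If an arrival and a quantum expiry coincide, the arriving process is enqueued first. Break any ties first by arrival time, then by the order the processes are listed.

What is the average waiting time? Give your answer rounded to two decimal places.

Schedule: | J1 0-5 | J2 5-10 | J3 10-15 | J4 15-20 | J5 20-25 | J1 25-28 | J2 28-33 | J4 33-38 | J5 38-41 | J2 41-42 | J4 42-43 |
Completion: J1=28  J2=42  J3=15  J4=43  J5=41
Waiting times: J1=20, J2=31, J3=10, J4=32, J5=33
Average waiting = (20+31+10+32+33) / 5 = 126/5 = 25.20

25.20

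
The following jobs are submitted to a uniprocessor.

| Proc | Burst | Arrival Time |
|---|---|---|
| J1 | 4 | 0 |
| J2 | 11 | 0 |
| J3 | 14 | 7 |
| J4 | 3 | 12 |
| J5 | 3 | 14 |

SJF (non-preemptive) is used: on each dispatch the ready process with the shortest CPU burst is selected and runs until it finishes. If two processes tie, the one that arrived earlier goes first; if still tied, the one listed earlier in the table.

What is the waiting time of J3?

14

Gantt: | J1 0-4 | J2 4-15 | J4 15-18 | J5 18-21 | J3 21-35 |
Completion: J1=4  J2=15  J3=35  J4=18  J5=21
Turnaround (C−A): J1=4  J2=15  J3=28  J4=6  J5=7
Waiting(J3) = turnaround − burst = 28 − 14 = 14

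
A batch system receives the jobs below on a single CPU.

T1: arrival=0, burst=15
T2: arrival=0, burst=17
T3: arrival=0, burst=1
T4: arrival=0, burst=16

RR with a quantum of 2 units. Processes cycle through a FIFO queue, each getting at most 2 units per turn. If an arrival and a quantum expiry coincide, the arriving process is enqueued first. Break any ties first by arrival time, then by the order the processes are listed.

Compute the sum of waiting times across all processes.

97

Timeline: | T1 0-2 | T2 2-4 | T3 4-5 | T4 5-7 | T1 7-9 | T2 9-11 | T4 11-13 | T1 13-15 | T2 15-17 | T4 17-19 | T1 19-21 | T2 21-23 | T4 23-25 | T1 25-27 | T2 27-29 | T4 29-31 | T1 31-33 | T2 33-35 | T4 35-37 | T1 37-39 | T2 39-41 | T4 41-43 | T1 43-44 | T2 44-46 | T4 46-48 | T2 48-49 |
Completion: T1=44  T2=49  T3=5  T4=48
Turnaround (C−A): T1=44  T2=49  T3=5  T4=48
Waiting = turnaround − burst: T1=29, T2=32, T3=4, T4=32
Total waiting = 29 + 32 + 4 + 32 = 97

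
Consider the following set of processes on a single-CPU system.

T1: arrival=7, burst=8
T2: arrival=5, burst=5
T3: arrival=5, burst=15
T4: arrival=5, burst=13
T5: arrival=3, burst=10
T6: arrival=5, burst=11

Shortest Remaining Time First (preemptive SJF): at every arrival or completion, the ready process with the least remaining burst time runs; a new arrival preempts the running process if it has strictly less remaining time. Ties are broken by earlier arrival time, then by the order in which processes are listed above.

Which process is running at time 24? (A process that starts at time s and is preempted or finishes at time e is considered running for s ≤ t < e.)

T1

Schedule: | idle 0-3 | T5 3-5 | T2 5-10 | T5 10-18 | T1 18-26 | T6 26-37 | T4 37-50 | T3 50-65 |
Completion: T1=26  T2=10  T3=65  T4=50  T5=18  T6=37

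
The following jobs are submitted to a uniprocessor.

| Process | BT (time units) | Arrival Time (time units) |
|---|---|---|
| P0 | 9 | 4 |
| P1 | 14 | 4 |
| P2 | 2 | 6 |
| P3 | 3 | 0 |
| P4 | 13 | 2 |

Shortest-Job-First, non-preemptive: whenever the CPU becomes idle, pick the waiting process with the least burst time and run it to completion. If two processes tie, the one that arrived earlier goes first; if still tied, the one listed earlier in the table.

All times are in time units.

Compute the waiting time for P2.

Schedule: | P3 0-3 | P4 3-16 | P2 16-18 | P0 18-27 | P1 27-41 |
Completion: P0=27  P1=41  P2=18  P3=3  P4=16
Turnaround (C−A): P0=23  P1=37  P2=12  P3=3  P4=14
Waiting(P2) = turnaround − burst = 12 − 2 = 10

10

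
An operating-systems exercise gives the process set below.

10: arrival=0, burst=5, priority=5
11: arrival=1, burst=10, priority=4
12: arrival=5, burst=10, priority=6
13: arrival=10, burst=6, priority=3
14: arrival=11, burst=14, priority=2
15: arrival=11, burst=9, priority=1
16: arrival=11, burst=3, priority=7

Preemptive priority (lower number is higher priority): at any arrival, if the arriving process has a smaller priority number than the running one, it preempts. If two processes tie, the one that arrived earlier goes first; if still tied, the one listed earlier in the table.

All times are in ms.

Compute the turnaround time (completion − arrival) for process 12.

Timeline: | 10 0-1 | 11 1-10 | 13 10-11 | 15 11-20 | 14 20-34 | 13 34-39 | 11 39-40 | 10 40-44 | 12 44-54 | 16 54-57 |
Completion: 10=44  11=40  12=54  13=39  14=34  15=20  16=57
Turnaround (C−A): 10=44  11=39  12=49  13=29  14=23  15=9  16=46
Turnaround(12) = completion − arrival = 54 − 5 = 49

49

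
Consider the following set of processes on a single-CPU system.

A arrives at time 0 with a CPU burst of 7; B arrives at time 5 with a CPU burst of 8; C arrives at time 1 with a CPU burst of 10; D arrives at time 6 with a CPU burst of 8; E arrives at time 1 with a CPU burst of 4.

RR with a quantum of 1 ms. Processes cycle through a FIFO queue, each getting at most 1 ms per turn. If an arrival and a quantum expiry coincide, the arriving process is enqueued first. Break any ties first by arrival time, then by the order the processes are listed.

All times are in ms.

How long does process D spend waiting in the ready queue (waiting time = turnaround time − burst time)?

23

Schedule: | A 0-1 | C 1-2 | E 2-3 | A 3-4 | C 4-5 | E 5-6 | A 6-7 | B 7-8 | C 8-9 | D 9-10 | E 10-11 | A 11-12 | B 12-13 | C 13-14 | D 14-15 | E 15-16 | A 16-17 | B 17-18 | C 18-19 | D 19-20 | A 20-21 | B 21-22 | C 22-23 | D 23-24 | A 24-25 | B 25-26 | C 26-27 | D 27-28 | B 28-29 | C 29-30 | D 30-31 | B 31-32 | C 32-33 | D 33-34 | B 34-35 | C 35-36 | D 36-37 |
Completion: A=25  B=35  C=36  D=37  E=16
Turnaround (C−A): A=25  B=30  C=35  D=31  E=15
Waiting(D) = turnaround − burst = 31 − 8 = 23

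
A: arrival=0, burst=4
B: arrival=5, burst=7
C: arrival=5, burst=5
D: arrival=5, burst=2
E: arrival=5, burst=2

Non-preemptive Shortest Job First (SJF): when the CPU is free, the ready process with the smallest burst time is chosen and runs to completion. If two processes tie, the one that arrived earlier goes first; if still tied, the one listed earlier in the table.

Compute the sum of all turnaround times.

35

Gantt: | A 0-4 | idle 4-5 | D 5-7 | E 7-9 | C 9-14 | B 14-21 |
Completion: A=4  B=21  C=14  D=7  E=9
Turnaround (C−A): A=4  B=16  C=9  D=2  E=4
Turnaround = completion − arrival: A=4, B=16, C=9, D=2, E=4
Total turnaround = 4 + 16 + 9 + 2 + 4 = 35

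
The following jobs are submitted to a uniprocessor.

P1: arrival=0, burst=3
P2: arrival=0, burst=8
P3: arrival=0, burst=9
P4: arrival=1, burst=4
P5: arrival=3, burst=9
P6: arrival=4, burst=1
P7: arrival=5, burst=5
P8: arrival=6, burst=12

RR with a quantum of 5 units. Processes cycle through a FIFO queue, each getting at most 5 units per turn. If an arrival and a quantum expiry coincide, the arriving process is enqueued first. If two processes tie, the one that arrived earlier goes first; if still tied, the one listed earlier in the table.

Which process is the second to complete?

Timeline: | P1 0-3 | P2 3-8 | P3 8-13 | P4 13-17 | P5 17-22 | P6 22-23 | P7 23-28 | P8 28-33 | P2 33-36 | P3 36-40 | P5 40-44 | P8 44-51 |
Completion: P1=3  P2=36  P3=40  P4=17  P5=44  P6=23  P7=28  P8=51
Turnaround (C−A): P1=3  P2=36  P3=40  P4=16  P5=41  P6=19  P7=23  P8=45
Finish order: P1 → P4 → P6 → P7 → P2 → P3 → P5 → P8

P4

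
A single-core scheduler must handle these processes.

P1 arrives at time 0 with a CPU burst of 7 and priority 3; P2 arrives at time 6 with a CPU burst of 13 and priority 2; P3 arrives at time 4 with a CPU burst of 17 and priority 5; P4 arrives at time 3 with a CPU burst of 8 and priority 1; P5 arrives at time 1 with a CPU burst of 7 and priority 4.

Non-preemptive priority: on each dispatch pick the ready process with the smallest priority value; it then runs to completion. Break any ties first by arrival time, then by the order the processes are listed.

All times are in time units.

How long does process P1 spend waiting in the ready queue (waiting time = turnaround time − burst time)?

Timeline: | P1 0-7 | P4 7-15 | P2 15-28 | P5 28-35 | P3 35-52 |
Completion: P1=7  P2=28  P3=52  P4=15  P5=35
Turnaround (C−A): P1=7  P2=22  P3=48  P4=12  P5=34
Waiting(P1) = turnaround − burst = 7 − 7 = 0

0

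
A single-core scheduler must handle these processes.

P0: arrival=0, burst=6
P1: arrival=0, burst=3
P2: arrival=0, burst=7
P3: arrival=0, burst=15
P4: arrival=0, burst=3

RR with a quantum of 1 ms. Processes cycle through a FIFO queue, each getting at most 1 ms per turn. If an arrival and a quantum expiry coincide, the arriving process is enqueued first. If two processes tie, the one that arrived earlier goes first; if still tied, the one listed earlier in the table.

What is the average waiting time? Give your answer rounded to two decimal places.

Schedule: | P0 0-1 | P1 1-2 | P2 2-3 | P3 3-4 | P4 4-5 | P0 5-6 | P1 6-7 | P2 7-8 | P3 8-9 | P4 9-10 | P0 10-11 | P1 11-12 | P2 12-13 | P3 13-14 | P4 14-15 | P0 15-16 | P2 16-17 | P3 17-18 | P0 18-19 | P2 19-20 | P3 20-21 | P0 21-22 | P2 22-23 | P3 23-24 | P2 24-25 | P3 25-34 |
Completion: P0=22  P1=12  P2=25  P3=34  P4=15
Turnaround (C−A): P0=22  P1=12  P2=25  P3=34  P4=15
Waiting times: P0=16, P1=9, P2=18, P3=19, P4=12
Average waiting = (16+9+18+19+12) / 5 = 74/5 = 14.80

14.80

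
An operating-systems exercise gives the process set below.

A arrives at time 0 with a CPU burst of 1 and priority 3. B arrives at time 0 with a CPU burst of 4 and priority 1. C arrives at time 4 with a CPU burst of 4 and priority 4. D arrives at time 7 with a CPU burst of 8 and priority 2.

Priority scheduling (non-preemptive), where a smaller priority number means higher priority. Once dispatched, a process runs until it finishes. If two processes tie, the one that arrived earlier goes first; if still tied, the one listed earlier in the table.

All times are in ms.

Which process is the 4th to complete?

D

Schedule: | B 0-4 | A 4-5 | C 5-9 | D 9-17 |
Completion: A=5  B=4  C=9  D=17
Turnaround (C−A): A=5  B=4  C=5  D=10
Finish order: B → A → C → D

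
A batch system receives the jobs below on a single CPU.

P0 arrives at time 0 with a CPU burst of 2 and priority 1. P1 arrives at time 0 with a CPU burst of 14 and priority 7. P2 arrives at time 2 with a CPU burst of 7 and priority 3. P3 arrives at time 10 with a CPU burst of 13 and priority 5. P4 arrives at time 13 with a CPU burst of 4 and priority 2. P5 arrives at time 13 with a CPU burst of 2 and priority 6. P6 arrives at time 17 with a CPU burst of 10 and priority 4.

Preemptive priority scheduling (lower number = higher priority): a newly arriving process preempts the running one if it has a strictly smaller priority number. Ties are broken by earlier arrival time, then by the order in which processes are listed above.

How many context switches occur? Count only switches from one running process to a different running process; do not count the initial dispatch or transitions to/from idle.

8

Timeline: | P0 0-2 | P2 2-9 | P1 9-10 | P3 10-13 | P4 13-17 | P6 17-27 | P3 27-37 | P5 37-39 | P1 39-52 |
Completion: P0=2  P1=52  P2=9  P3=37  P4=17  P5=39  P6=27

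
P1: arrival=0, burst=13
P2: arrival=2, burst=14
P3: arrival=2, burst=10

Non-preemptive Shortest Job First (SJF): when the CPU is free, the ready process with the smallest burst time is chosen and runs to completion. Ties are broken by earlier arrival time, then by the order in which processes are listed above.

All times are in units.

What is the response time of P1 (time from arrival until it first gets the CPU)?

Timeline: | P1 0-13 | P3 13-23 | P2 23-37 |
Completion: P1=13  P2=37  P3=23
Response(P1) = first start − arrival = 0 − 0 = 0

0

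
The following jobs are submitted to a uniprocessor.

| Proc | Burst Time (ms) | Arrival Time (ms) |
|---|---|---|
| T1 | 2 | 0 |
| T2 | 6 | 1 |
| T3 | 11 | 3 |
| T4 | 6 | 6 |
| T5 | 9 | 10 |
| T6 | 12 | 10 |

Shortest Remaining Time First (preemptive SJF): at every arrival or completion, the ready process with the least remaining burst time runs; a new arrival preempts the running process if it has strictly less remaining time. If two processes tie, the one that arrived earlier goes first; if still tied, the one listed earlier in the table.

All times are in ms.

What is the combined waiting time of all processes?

Schedule: | T1 0-2 | T2 2-8 | T4 8-14 | T5 14-23 | T3 23-34 | T6 34-46 |
Completion: T1=2  T2=8  T3=34  T4=14  T5=23  T6=46
Turnaround (C−A): T1=2  T2=7  T3=31  T4=8  T5=13  T6=36
Waiting = turnaround − burst: T1=0, T2=1, T3=20, T4=2, T5=4, T6=24
Total waiting = 0 + 1 + 20 + 2 + 4 + 24 = 51

51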